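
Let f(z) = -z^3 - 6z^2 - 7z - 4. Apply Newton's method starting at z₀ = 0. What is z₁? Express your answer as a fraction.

f'(z) = -3z^2 - 12z - 7.
f(0) = -4, f'(0) = -7, so z₁ = 0 - (-4)/(-7) = -4/7.

-4/7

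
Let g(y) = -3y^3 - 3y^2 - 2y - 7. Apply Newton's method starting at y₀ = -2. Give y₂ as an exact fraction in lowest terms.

-227926/146705

g'(y) = -9y^2 - 6y - 2.
g(-2) = 9, g'(-2) = -26, so y₁ = (-2) - 9/(-26) = -43/26.
g(-43/26) = 29403/17576, g'(-43/26) = -11285/676, so y₂ = (-43/26) - (29403/17576)/(-11285/676) = -227926/146705.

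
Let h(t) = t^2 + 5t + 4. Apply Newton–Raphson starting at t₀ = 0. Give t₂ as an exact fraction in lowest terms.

h'(t) = 2t + 5.
h(0) = 4, h'(0) = 5, so t₁ = 0 - 4/5 = -4/5.
h(-4/5) = 16/25, h'(-4/5) = 17/5, so t₂ = (-4/5) - (16/25)/(17/5) = -84/85.

-84/85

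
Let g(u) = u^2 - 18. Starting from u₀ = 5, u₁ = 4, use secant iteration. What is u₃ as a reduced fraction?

g(5) = 7, g(4) = -2. u₂ = 4 - (-2)·(4 - 5)/((-2) - 7) = 38/9.
g(4) = -2, g(38/9) = -14/81. u₃ = (38/9) - (-14/81)·((38/9) - 4)/((-14/81) - (-2)) = 157/37.

157/37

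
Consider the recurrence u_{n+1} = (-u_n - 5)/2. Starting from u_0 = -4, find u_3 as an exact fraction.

-11/8

u_1 = (-(-4) - 5)/2 = -1/2.
u_2 = (-(-1/2) - 5)/2 = -9/4.
u_3 = (-(-9/4) - 5)/2 = -11/8.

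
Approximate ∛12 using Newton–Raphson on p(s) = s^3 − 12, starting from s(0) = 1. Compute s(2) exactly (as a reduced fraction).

1453/441

p'(s) = 3s^2.
p(1) = −11, p'(1) = 3, so s(1) = 1 − (−11)/3 = 14/3.
p(14/3) = 2420/27, p'(14/3) = 196/3, so s(2) = (14/3) − (2420/27)/(196/3) = 1453/441.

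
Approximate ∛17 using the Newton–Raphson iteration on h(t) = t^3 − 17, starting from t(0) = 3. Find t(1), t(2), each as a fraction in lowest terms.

h'(t) = 3t^2.
h(3) = 10, h'(3) = 27, so t(1) = 3 − 10/27 = 71/27.
h(71/27) = 23300/19683, h'(71/27) = 5041/243, so t(2) = (71/27) − (23300/19683)/(5041/243) = 1050433/408321.

t(1) = 71/27, t(2) = 1050433/408321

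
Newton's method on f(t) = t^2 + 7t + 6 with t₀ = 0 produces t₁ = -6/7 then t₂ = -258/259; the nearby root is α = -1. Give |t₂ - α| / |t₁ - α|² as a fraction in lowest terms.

7/37

t₁ - α = -6/7 - (-1) = -6/7 + 1 = 1/7, so |t₁ - α| = 1/7.
t₂ - α = -258/259 - (-1) = -258/259 + 1 = 1/259, so |t₂ - α| = 1/259.
|t₁ - α|² = 1/49.
Ratio = (1/259) / (1/49) = 7/37.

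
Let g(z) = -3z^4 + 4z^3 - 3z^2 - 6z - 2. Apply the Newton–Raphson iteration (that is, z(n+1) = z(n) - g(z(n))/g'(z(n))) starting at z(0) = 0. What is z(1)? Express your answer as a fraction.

g'(z) = -12z^3 + 12z^2 - 6z - 6.
g(0) = -2, g'(0) = -6, so z(1) = 0 - (-2)/(-6) = -1/3.

-1/3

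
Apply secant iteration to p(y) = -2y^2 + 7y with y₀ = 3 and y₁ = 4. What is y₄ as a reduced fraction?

9216/2633

p(3) = 3, p(4) = -4. y₂ = 4 - (-4)·(4 - 3)/((-4) - 3) = 24/7.
p(4) = -4, p(24/7) = 24/49. y₃ = (24/7) - (24/49)·((24/7) - 4)/((24/49) - (-4)) = 192/55.
p(24/7) = 24/49, p(192/55) = 192/3025. y₄ = (192/55) - (192/3025)·((192/55) - (24/7))/((192/3025) - (24/49)) = 9216/2633.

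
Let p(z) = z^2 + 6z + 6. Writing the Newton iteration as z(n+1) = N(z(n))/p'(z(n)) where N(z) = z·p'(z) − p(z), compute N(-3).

p'(z) = 2z + 6.
N(z) = z·p'(z) − p(z) = z·(2z + 6) − (z^2 + 6z + 6) = z^2 − 6.
N(-3) = 3.

3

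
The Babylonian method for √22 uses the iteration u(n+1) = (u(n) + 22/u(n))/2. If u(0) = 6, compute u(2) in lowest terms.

u(1) = (6 + 22/6)/2 = 29/6.
u(2) = (29/6 + 22/(29/6))/2 = 1633/348.

1633/348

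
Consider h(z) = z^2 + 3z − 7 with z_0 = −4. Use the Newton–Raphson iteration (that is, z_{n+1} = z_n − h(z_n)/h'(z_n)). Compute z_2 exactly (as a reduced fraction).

−704/155

h'(z) = 2z + 3.
h(−4) = −3, h'(−4) = −5, so z_1 = (−4) − (−3)/(−5) = −23/5.
h(−23/5) = 9/25, h'(−23/5) = −31/5, so z_2 = (−23/5) − (9/25)/(−31/5) = −704/155.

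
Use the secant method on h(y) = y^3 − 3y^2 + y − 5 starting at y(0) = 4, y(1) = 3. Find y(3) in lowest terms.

h(4) = 15, h(3) = −2. y(2) = 3 − (−2)·(3 − 4)/((−2) − 15) = 53/17.
h(3) = −2, h(53/17) = −3630/4913. y(3) = (53/17) − (−3630/4913)·((53/17) − 3)/((−3630/4913) − (−2)) = 4936/1549.

4936/1549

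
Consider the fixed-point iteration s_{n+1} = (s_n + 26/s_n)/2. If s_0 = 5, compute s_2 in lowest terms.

5201/1020

s_1 = (5 + 26/5)/2 = 51/10.
s_2 = (51/10 + 26/(51/10))/2 = 5201/1020.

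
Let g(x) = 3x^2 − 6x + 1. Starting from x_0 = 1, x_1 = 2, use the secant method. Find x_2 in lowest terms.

5/3

g(1) = −2, g(2) = 1. x_2 = 2 − 1·(2 − 1)/(1 − (−2)) = 5/3.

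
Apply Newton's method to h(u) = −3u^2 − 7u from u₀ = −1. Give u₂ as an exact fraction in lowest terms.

27/25

h'(u) = −6u − 7.
h(−1) = 4, h'(−1) = −1, so u₁ = (−1) − 4/(−1) = 3.
h(3) = −48, h'(3) = −25, so u₂ = 3 − (−48)/(−25) = 27/25.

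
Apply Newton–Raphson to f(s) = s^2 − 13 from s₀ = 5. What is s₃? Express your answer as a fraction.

f'(s) = 2s.
f(5) = 12, f'(5) = 10, so s₁ = 5 − 12/10 = 19/5.
f(19/5) = 36/25, f'(19/5) = 38/5, so s₂ = (19/5) − (36/25)/(38/5) = 343/95.
f(343/95) = 324/9025, f'(343/95) = 686/95, so s₃ = (343/95) − (324/9025)/(686/95) = 117487/32585.

117487/32585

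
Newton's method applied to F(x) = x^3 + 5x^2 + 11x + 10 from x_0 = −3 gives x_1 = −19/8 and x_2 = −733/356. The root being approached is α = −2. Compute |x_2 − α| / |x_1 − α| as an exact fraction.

x_1 − α = −19/8 − (−2) = −19/8 + 2 = −3/8, so |x_1 − α| = 3/8.
x_2 − α = −733/356 − (−2) = −733/356 + 2 = −21/356, so |x_2 − α| = 21/356.
Ratio = (21/356) / (3/8) = 14/89.

14/89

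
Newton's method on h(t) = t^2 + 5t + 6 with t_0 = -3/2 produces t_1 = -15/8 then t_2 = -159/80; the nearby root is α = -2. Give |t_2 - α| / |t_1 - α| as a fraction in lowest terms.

t_1 - α = -15/8 - (-2) = -15/8 + 2 = 1/8, so |t_1 - α| = 1/8.
t_2 - α = -159/80 - (-2) = -159/80 + 2 = 1/80, so |t_2 - α| = 1/80.
Ratio = (1/80) / (1/8) = 1/10.

1/10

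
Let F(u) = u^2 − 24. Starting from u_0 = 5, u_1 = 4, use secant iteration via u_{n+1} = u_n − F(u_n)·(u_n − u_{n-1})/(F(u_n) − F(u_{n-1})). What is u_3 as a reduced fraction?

49/10

F(5) = 1, F(4) = −8. u_2 = 4 − (−8)·(4 − 5)/((−8) − 1) = 44/9.
F(4) = −8, F(44/9) = −8/81. u_3 = (44/9) − (−8/81)·((44/9) − 4)/((−8/81) − (−8)) = 49/10.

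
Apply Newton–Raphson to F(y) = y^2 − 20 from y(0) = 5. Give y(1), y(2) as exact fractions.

y(1) = 9/2, y(2) = 161/36

F'(y) = 2y.
F(5) = 5, F'(5) = 10, so y(1) = 5 − 5/10 = 9/2.
F(9/2) = 1/4, F'(9/2) = 9, so y(2) = (9/2) − (1/4)/9 = 161/36.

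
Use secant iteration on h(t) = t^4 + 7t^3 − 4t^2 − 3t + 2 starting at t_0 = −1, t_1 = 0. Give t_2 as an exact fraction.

−2/7

h(−1) = −5, h(0) = 2. t_2 = 0 − 2·(0 − (−1))/(2 − (−5)) = −2/7.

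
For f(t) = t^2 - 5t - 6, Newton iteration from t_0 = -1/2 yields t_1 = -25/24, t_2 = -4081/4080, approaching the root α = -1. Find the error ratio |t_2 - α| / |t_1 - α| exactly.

1/170

t_1 - α = -25/24 - (-1) = -25/24 + 1 = -1/24, so |t_1 - α| = 1/24.
t_2 - α = -4081/4080 - (-1) = -4081/4080 + 1 = -1/4080, so |t_2 - α| = 1/4080.
Ratio = (1/4080) / (1/24) = 1/170.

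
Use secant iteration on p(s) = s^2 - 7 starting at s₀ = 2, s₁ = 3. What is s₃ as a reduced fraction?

p(2) = -3, p(3) = 2. s₂ = 3 - 2·(3 - 2)/(2 - (-3)) = 13/5.
p(3) = 2, p(13/5) = -6/25. s₃ = (13/5) - (-6/25)·((13/5) - 3)/((-6/25) - 2) = 37/14.

37/14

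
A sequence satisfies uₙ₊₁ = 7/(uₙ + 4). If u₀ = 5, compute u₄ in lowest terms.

1645/1241

u₁ = 7/(5 + 4) = 7/9.
u₂ = 7/(7/9 + 4) = 63/43.
u₃ = 7/(63/43 + 4) = 301/235.
u₄ = 7/(301/235 + 4) = 1645/1241.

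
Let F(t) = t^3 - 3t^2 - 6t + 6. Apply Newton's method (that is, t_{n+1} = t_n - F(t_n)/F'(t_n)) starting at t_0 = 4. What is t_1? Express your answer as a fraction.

F'(t) = 3t^2 - 6t - 6.
F(4) = -2, F'(4) = 18, so t_1 = 4 - (-2)/18 = 37/9.

37/9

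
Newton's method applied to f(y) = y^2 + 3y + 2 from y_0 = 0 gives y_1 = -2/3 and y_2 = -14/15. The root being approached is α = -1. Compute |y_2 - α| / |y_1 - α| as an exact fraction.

y_1 - α = -2/3 - (-1) = -2/3 + 1 = 1/3, so |y_1 - α| = 1/3.
y_2 - α = -14/15 - (-1) = -14/15 + 1 = 1/15, so |y_2 - α| = 1/15.
Ratio = (1/15) / (1/3) = 1/5.

1/5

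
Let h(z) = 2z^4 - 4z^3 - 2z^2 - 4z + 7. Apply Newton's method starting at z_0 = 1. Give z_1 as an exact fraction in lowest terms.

h'(z) = 8z^3 - 12z^2 - 4z - 4.
h(1) = -1, h'(1) = -12, so z_1 = 1 - (-1)/(-12) = 11/12.

11/12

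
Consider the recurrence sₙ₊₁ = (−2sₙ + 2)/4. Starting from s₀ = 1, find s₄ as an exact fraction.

s₁ = (−2·1 + 2)/4 = 0.
s₂ = (−2·0 + 2)/4 = 1/2.
s₃ = (−2·(1/2) + 2)/4 = 1/4.
s₄ = (−2·(1/4) + 2)/4 = 3/8.

3/8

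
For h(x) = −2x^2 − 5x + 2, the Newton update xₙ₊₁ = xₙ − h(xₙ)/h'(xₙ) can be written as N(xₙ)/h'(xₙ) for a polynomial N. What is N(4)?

h'(x) = −4x − 5.
N(x) = x·h'(x) − h(x) = x·(−4x − 5) − (−2x^2 − 5x + 2) = −2x^2 − 2.
N(4) = −34.

−34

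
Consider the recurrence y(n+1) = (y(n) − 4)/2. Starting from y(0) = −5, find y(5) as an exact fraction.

y(1) = ((−5) − 4)/2 = −9/2.
y(2) = ((−9/2) − 4)/2 = −17/4.
y(3) = ((−17/4) − 4)/2 = −33/8.
y(4) = ((−33/8) − 4)/2 = −65/16.
y(5) = ((−65/16) − 4)/2 = −129/32.

−129/32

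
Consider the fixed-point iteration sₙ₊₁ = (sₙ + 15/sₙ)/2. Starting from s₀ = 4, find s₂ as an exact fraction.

s₁ = (4 + 15/4)/2 = 31/8.
s₂ = (31/8 + 15/(31/8))/2 = 1921/496.

1921/496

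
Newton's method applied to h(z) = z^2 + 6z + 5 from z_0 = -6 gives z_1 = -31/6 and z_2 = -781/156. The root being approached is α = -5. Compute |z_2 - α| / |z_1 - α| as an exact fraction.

z_1 - α = -31/6 - (-5) = -31/6 + 5 = -1/6, so |z_1 - α| = 1/6.
z_2 - α = -781/156 - (-5) = -781/156 + 5 = -1/156, so |z_2 - α| = 1/156.
Ratio = (1/156) / (1/6) = 1/26.

1/26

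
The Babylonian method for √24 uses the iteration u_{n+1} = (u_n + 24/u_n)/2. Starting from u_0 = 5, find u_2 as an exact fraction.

u_1 = (5 + 24/5)/2 = 49/10.
u_2 = (49/10 + 24/(49/10))/2 = 4801/980.

4801/980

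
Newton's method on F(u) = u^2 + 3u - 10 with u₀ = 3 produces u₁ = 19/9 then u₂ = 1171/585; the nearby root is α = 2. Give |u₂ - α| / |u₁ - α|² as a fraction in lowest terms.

u₁ - α = 19/9 - 2 = 1/9, so |u₁ - α| = 1/9.
u₂ - α = 1171/585 - 2 = 1/585, so |u₂ - α| = 1/585.
|u₁ - α|² = 1/81.
Ratio = (1/585) / (1/81) = 9/65.

9/65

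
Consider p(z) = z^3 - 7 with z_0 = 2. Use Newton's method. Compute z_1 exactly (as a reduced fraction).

23/12

p'(z) = 3z^2.
p(2) = 1, p'(2) = 12, so z_1 = 2 - 1/12 = 23/12.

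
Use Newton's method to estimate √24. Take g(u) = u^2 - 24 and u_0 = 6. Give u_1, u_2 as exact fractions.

u_1 = 5, u_2 = 49/10

g'(u) = 2u.
g(6) = 12, g'(6) = 12, so u_1 = 6 - 12/12 = 5.
g(5) = 1, g'(5) = 10, so u_2 = 5 - 1/10 = 49/10.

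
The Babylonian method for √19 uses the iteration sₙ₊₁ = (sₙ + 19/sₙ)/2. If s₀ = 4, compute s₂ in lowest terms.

s₁ = (4 + 19/4)/2 = 35/8.
s₂ = (35/8 + 19/(35/8))/2 = 2441/560.

2441/560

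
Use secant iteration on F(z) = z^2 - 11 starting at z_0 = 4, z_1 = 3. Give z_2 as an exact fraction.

F(4) = 5, F(3) = -2. z_2 = 3 - (-2)·(3 - 4)/((-2) - 5) = 23/7.

23/7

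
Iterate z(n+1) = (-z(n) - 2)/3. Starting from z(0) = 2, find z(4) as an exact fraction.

-38/81

z(1) = (-2 - 2)/3 = -4/3.
z(2) = (-(-4/3) - 2)/3 = -2/9.
z(3) = (-(-2/9) - 2)/3 = -16/27.
z(4) = (-(-16/27) - 2)/3 = -38/81.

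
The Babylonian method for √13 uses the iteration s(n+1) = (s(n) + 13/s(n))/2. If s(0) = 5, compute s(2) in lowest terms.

s(1) = (5 + 13/5)/2 = 19/5.
s(2) = (19/5 + 13/(19/5))/2 = 343/95.

343/95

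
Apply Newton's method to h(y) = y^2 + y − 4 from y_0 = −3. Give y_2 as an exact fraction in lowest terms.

h'(y) = 2y + 1.
h(−3) = 2, h'(−3) = −5, so y_1 = (−3) − 2/(−5) = −13/5.
h(−13/5) = 4/25, h'(−13/5) = −21/5, so y_2 = (−13/5) − (4/25)/(−21/5) = −269/105.

−269/105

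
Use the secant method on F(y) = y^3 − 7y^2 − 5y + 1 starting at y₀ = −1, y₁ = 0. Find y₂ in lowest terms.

−1/3

F(−1) = −2, F(0) = 1. y₂ = 0 − 1·(0 − (−1))/(1 − (−2)) = −1/3.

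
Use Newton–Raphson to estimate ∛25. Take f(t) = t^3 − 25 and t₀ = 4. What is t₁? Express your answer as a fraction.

f'(t) = 3t^2.
f(4) = 39, f'(4) = 48, so t₁ = 4 − 39/48 = 51/16.

51/16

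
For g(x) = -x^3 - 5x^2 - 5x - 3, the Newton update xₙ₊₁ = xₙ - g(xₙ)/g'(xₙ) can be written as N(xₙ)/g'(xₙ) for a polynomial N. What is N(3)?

-96

g'(x) = -3x^2 - 10x - 5.
N(x) = x·g'(x) - g(x) = x·(-3x^2 - 10x - 5) - (-x^3 - 5x^2 - 5x - 3) = -2x^3 - 5x^2 + 3.
N(3) = -96.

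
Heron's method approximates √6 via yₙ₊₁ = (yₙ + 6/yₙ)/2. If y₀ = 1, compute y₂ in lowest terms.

73/28

y₁ = (1 + 6/1)/2 = 7/2.
y₂ = (7/2 + 6/(7/2))/2 = 73/28.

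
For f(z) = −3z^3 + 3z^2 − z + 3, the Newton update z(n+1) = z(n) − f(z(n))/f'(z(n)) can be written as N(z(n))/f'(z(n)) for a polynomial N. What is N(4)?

−339

f'(z) = −9z^2 + 6z − 1.
N(z) = z·f'(z) − f(z) = z·(−9z^2 + 6z − 1) − (−3z^3 + 3z^2 − z + 3) = −6z^3 + 3z^2 − 3.
N(4) = −339.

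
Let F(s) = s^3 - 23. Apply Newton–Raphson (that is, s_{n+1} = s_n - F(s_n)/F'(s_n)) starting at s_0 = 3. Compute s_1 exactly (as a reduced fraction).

F'(s) = 3s^2.
F(3) = 4, F'(3) = 27, so s_1 = 3 - 4/27 = 77/27.

77/27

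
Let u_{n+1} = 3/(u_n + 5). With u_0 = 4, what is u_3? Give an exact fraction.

u_1 = 3/(4 + 5) = 1/3.
u_2 = 3/(1/3 + 5) = 9/16.
u_3 = 3/(9/16 + 5) = 48/89.

48/89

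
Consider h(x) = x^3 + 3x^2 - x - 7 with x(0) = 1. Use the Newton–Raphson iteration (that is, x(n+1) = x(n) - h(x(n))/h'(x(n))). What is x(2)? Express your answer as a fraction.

82/59

h'(x) = 3x^2 + 6x - 1.
h(1) = -4, h'(1) = 8, so x(1) = 1 - (-4)/8 = 3/2.
h(3/2) = 13/8, h'(3/2) = 59/4, so x(2) = (3/2) - (13/8)/(59/4) = 82/59.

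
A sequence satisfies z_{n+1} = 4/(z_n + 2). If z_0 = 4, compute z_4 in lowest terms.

z_1 = 4/(4 + 2) = 2/3.
z_2 = 4/(2/3 + 2) = 3/2.
z_3 = 4/(3/2 + 2) = 8/7.
z_4 = 4/(8/7 + 2) = 14/11.

14/11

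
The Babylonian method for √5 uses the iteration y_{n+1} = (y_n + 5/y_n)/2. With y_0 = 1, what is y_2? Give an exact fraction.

7/3

y_1 = (1 + 5/1)/2 = 3.
y_2 = (3 + 5/3)/2 = 7/3.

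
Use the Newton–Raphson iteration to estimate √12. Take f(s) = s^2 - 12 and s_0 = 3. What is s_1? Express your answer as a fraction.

7/2

f'(s) = 2s.
f(3) = -3, f'(3) = 6, so s_1 = 3 - (-3)/6 = 7/2.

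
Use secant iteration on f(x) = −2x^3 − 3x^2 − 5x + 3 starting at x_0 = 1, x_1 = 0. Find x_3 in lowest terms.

f(1) = −7, f(0) = 3. x_2 = 0 − 3·(0 − 1)/(3 − (−7)) = 3/10.
f(0) = 3, f(3/10) = 147/125. x_3 = (3/10) − (147/125)·((3/10) − 0)/((147/125) − 3) = 75/152.

75/152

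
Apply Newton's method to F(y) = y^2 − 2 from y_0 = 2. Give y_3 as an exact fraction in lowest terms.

F'(y) = 2y.
F(2) = 2, F'(2) = 4, so y_1 = 2 − 2/4 = 3/2.
F(3/2) = 1/4, F'(3/2) = 3, so y_2 = (3/2) − (1/4)/3 = 17/12.
F(17/12) = 1/144, F'(17/12) = 17/6, so y_3 = (17/12) − (1/144)/(17/6) = 577/408.

577/408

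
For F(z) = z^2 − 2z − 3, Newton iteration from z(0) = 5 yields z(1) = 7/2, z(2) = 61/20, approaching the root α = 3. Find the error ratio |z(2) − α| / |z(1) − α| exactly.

1/10

z(1) − α = 7/2 − 3 = 1/2, so |z(1) − α| = 1/2.
z(2) − α = 61/20 − 3 = 1/20, so |z(2) − α| = 1/20.
Ratio = (1/20) / (1/2) = 1/10.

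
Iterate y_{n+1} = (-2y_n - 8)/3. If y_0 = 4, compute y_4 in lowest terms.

y_1 = (-2·4 - 8)/3 = -16/3.
y_2 = (-2·(-16/3) - 8)/3 = 8/9.
y_3 = (-2·(8/9) - 8)/3 = -88/27.
y_4 = (-2·(-88/27) - 8)/3 = -40/81.

-40/81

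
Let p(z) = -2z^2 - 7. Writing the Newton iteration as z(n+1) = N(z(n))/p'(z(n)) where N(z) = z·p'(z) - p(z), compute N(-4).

-25

p'(z) = -4z.
N(z) = z·p'(z) - p(z) = z·(-4z) - (-2z^2 - 7) = -2z^2 + 7.
N(-4) = -25.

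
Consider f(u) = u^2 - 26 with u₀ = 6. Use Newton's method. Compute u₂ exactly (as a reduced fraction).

f'(u) = 2u.
f(6) = 10, f'(6) = 12, so u₁ = 6 - 10/12 = 31/6.
f(31/6) = 25/36, f'(31/6) = 31/3, so u₂ = (31/6) - (25/36)/(31/3) = 1897/372.

1897/372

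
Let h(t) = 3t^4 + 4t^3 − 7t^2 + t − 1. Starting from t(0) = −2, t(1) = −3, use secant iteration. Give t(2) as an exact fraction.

h(−2) = −15, h(−3) = 68. t(2) = (−3) − 68·((−3) − (−2))/(68 − (−15)) = −181/83.

−181/83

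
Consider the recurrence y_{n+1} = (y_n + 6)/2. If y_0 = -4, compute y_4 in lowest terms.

43/8

y_1 = ((-4) + 6)/2 = 1.
y_2 = (1 + 6)/2 = 7/2.
y_3 = ((7/2) + 6)/2 = 19/4.
y_4 = ((19/4) + 6)/2 = 43/8.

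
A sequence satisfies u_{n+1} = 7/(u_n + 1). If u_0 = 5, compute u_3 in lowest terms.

91/55

u_1 = 7/(5 + 1) = 7/6.
u_2 = 7/(7/6 + 1) = 42/13.
u_3 = 7/(42/13 + 1) = 91/55.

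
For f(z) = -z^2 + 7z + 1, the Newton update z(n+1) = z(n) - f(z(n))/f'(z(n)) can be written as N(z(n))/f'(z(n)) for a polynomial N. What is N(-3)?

f'(z) = -2z + 7.
N(z) = z·f'(z) - f(z) = z·(-2z + 7) - (-z^2 + 7z + 1) = -z^2 - 1.
N(-3) = -10.

-10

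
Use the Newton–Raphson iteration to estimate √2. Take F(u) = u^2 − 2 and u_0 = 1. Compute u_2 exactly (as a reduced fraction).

17/12

F'(u) = 2u.
F(1) = −1, F'(1) = 2, so u_1 = 1 − (−1)/2 = 3/2.
F(3/2) = 1/4, F'(3/2) = 3, so u_2 = (3/2) − (1/4)/3 = 17/12.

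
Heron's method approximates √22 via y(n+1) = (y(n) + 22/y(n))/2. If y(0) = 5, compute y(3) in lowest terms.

y(1) = (5 + 22/5)/2 = 47/10.
y(2) = (47/10 + 22/(47/10))/2 = 4409/940.
y(3) = (4409/940 + 22/(4409/940))/2 = 38878481/8288920.

38878481/8288920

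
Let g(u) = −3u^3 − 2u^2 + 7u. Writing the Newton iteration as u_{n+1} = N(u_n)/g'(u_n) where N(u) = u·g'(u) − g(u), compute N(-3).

g'(u) = −9u^2 − 4u + 7.
N(u) = u·g'(u) − g(u) = u·(−9u^2 − 4u + 7) − (−3u^3 − 2u^2 + 7u) = −6u^3 − 2u^2.
N(-3) = 144.

144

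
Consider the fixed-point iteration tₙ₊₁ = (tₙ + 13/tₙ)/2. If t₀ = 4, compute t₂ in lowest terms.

1673/464

t₁ = (4 + 13/4)/2 = 29/8.
t₂ = (29/8 + 13/(29/8))/2 = 1673/464.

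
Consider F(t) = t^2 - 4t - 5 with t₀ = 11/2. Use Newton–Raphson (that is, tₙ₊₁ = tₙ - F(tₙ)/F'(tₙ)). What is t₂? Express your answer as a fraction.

23801/4760

F'(t) = 2t - 4.
F(11/2) = 13/4, F'(11/2) = 7, so t₁ = (11/2) - (13/4)/7 = 141/28.
F(141/28) = 169/784, F'(141/28) = 85/14, so t₂ = (141/28) - (169/784)/(85/14) = 23801/4760.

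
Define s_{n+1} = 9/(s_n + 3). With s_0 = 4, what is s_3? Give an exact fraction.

s_1 = 9/(4 + 3) = 9/7.
s_2 = 9/(9/7 + 3) = 21/10.
s_3 = 9/(21/10 + 3) = 30/17.

30/17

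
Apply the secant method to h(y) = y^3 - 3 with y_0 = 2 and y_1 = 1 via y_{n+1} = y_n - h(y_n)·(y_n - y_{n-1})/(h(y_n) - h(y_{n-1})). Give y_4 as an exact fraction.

h(2) = 5, h(1) = -2. y_2 = 1 - (-2)·(1 - 2)/((-2) - 5) = 9/7.
h(1) = -2, h(9/7) = -300/343. y_3 = (9/7) - (-300/343)·((9/7) - 1)/((-300/343) - (-2)) = 291/193.
h(9/7) = -300/343, h(291/193) = 3075000/7189057. y_4 = (291/193) - (3075000/7189057)·((291/193) - (9/7))/((3075000/7189057) - (-300/343)) = 5119903/3568269.

5119903/3568269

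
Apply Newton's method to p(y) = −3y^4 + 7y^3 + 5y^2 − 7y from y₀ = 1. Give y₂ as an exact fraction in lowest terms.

p'(y) = −12y^3 + 21y^2 + 10y − 7.
p(1) = 2, p'(1) = 12, so y₁ = 1 − 2/12 = 5/6.
p(5/6) = 35/144, p'(5/6) = 323/36, so y₂ = (5/6) − (35/144)/(323/36) = 3125/3876.

3125/3876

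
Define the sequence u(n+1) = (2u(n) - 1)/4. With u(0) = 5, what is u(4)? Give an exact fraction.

u(1) = (2·5 - 1)/4 = 9/4.
u(2) = (2·(9/4) - 1)/4 = 7/8.
u(3) = (2·(7/8) - 1)/4 = 3/16.
u(4) = (2·(3/16) - 1)/4 = -5/32.

-5/32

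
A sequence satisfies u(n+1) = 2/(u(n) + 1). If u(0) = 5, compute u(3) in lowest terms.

u(1) = 2/(5 + 1) = 1/3.
u(2) = 2/(1/3 + 1) = 3/2.
u(3) = 2/(3/2 + 1) = 4/5.

4/5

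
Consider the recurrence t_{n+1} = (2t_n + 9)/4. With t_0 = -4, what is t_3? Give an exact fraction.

t_1 = (2·(-4) + 9)/4 = 1/4.
t_2 = (2·(1/4) + 9)/4 = 19/8.
t_3 = (2·(19/8) + 9)/4 = 55/16.

55/16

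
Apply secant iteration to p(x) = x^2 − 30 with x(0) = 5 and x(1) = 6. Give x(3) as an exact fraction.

115/21

p(5) = −5, p(6) = 6. x(2) = 6 − 6·(6 − 5)/(6 − (−5)) = 60/11.
p(6) = 6, p(60/11) = −30/121. x(3) = (60/11) − (−30/121)·((60/11) − 6)/((−30/121) − 6) = 115/21.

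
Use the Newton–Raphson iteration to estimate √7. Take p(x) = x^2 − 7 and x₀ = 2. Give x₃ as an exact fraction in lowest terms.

p'(x) = 2x.
p(2) = −3, p'(2) = 4, so x₁ = 2 − (−3)/4 = 11/4.
p(11/4) = 9/16, p'(11/4) = 11/2, so x₂ = (11/4) − (9/16)/(11/2) = 233/88.
p(233/88) = 81/7744, p'(233/88) = 233/44, so x₃ = (233/88) − (81/7744)/(233/44) = 108497/41008.

108497/41008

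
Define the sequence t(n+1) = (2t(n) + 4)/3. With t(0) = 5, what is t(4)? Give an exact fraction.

t(1) = (2·5 + 4)/3 = 14/3.
t(2) = (2·(14/3) + 4)/3 = 40/9.
t(3) = (2·(40/9) + 4)/3 = 116/27.
t(4) = (2·(116/27) + 4)/3 = 340/81.

340/81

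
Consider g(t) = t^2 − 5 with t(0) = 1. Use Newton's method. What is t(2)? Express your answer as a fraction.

g'(t) = 2t.
g(1) = −4, g'(1) = 2, so t(1) = 1 − (−4)/2 = 3.
g(3) = 4, g'(3) = 6, so t(2) = 3 − 4/6 = 7/3.

7/3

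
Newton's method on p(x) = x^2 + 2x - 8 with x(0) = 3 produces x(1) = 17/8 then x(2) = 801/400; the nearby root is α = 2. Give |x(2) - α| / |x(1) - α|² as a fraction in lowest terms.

x(1) - α = 17/8 - 2 = 1/8, so |x(1) - α| = 1/8.
x(2) - α = 801/400 - 2 = 1/400, so |x(2) - α| = 1/400.
|x(1) - α|² = 1/64.
Ratio = (1/400) / (1/64) = 4/25.

4/25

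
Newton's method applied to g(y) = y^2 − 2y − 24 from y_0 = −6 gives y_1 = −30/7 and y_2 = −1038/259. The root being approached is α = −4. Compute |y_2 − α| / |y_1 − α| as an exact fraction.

1/37

y_1 − α = −30/7 − (−4) = −30/7 + 4 = −2/7, so |y_1 − α| = 2/7.
y_2 − α = −1038/259 − (−4) = −1038/259 + 4 = −2/259, so |y_2 − α| = 2/259.
Ratio = (2/259) / (2/7) = 1/37.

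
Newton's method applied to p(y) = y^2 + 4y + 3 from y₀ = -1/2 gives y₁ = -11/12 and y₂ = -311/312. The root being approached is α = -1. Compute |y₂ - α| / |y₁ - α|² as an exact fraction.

y₁ - α = -11/12 - (-1) = -11/12 + 1 = 1/12, so |y₁ - α| = 1/12.
y₂ - α = -311/312 - (-1) = -311/312 + 1 = 1/312, so |y₂ - α| = 1/312.
|y₁ - α|² = 1/144.
Ratio = (1/312) / (1/144) = 6/13.

6/13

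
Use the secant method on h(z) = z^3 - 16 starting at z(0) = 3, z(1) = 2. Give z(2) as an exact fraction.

46/19

h(3) = 11, h(2) = -8. z(2) = 2 - (-8)·(2 - 3)/((-8) - 11) = 46/19.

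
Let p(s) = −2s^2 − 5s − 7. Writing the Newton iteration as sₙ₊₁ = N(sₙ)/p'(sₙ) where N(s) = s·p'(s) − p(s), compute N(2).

−1

p'(s) = −4s − 5.
N(s) = s·p'(s) − p(s) = s·(−4s − 5) − (−2s^2 − 5s − 7) = −2s^2 + 7.
N(2) = −1.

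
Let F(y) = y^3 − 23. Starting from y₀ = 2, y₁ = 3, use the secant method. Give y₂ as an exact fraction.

F(2) = −15, F(3) = 4. y₂ = 3 − 4·(3 − 2)/(4 − (−15)) = 53/19.

53/19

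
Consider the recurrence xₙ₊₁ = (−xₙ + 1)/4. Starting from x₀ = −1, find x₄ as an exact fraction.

x₁ = (−(−1) + 1)/4 = 1/2.
x₂ = (−(1/2) + 1)/4 = 1/8.
x₃ = (−(1/8) + 1)/4 = 7/32.
x₄ = (−(7/32) + 1)/4 = 25/128.

25/128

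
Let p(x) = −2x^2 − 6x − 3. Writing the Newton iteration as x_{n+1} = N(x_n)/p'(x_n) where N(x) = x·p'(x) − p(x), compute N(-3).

−15

p'(x) = −4x − 6.
N(x) = x·p'(x) − p(x) = x·(−4x − 6) − (−2x^2 − 6x − 3) = −2x^2 + 3.
N(-3) = −15.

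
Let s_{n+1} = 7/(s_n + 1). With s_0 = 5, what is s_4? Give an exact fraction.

385/146

s_1 = 7/(5 + 1) = 7/6.
s_2 = 7/(7/6 + 1) = 42/13.
s_3 = 7/(42/13 + 1) = 91/55.
s_4 = 7/(91/55 + 1) = 385/146.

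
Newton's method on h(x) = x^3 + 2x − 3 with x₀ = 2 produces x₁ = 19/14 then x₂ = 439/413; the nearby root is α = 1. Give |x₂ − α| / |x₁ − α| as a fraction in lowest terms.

52/295

x₁ − α = 19/14 − 1 = 5/14, so |x₁ − α| = 5/14.
x₂ − α = 439/413 − 1 = 26/413, so |x₂ − α| = 26/413.
Ratio = (26/413) / (5/14) = 52/295.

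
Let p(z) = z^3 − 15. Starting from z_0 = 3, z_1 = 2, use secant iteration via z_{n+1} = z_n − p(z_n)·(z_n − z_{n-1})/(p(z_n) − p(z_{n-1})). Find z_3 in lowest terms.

12885/5179

p(3) = 12, p(2) = −7. z_2 = 2 − (−7)·(2 − 3)/((−7) − 12) = 45/19.
p(2) = −7, p(45/19) = −11760/6859. z_3 = (45/19) − (−11760/6859)·((45/19) − 2)/((−11760/6859) − (−7)) = 12885/5179.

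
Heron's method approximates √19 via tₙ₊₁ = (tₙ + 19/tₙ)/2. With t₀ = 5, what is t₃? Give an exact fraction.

1839281/421960

t₁ = (5 + 19/5)/2 = 22/5.
t₂ = (22/5 + 19/(22/5))/2 = 959/220.
t₃ = (959/220 + 19/(959/220))/2 = 1839281/421960.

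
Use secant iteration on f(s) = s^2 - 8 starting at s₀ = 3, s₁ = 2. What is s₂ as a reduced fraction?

14/5

f(3) = 1, f(2) = -4. s₂ = 2 - (-4)·(2 - 3)/((-4) - 1) = 14/5.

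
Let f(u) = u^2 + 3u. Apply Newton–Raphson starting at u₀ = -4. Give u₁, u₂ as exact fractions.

u₁ = -16/5, u₂ = -256/85

f'(u) = 2u + 3.
f(-4) = 4, f'(-4) = -5, so u₁ = (-4) - 4/(-5) = -16/5.
f(-16/5) = 16/25, f'(-16/5) = -17/5, so u₂ = (-16/5) - (16/25)/(-17/5) = -256/85.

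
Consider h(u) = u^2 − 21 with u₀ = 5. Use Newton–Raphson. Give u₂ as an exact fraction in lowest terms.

527/115

h'(u) = 2u.
h(5) = 4, h'(5) = 10, so u₁ = 5 − 4/10 = 23/5.
h(23/5) = 4/25, h'(23/5) = 46/5, so u₂ = (23/5) − (4/25)/(46/5) = 527/115.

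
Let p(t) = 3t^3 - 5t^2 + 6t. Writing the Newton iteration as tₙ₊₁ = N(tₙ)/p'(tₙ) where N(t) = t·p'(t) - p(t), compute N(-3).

p'(t) = 9t^2 - 10t + 6.
N(t) = t·p'(t) - p(t) = t·(9t^2 - 10t + 6) - (3t^3 - 5t^2 + 6t) = 6t^3 - 5t^2.
N(-3) = -207.

-207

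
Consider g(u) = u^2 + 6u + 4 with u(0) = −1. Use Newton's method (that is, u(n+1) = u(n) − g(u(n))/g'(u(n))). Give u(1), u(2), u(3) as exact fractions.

g'(u) = 2u + 6.
g(−1) = −1, g'(−1) = 4, so u(1) = (−1) − (−1)/4 = −3/4.
g(−3/4) = 1/16, g'(−3/4) = 9/2, so u(2) = (−3/4) − (1/16)/(9/2) = −55/72.
g(−55/72) = 1/5184, g'(−55/72) = 161/36, so u(3) = (−55/72) − (1/5184)/(161/36) = −17711/23184.

u(1) = −3/4, u(2) = −55/72, u(3) = −17711/23184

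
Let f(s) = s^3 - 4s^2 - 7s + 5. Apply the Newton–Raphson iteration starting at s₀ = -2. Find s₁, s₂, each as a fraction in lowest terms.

s₁ = -37/21, s₂ = -262607/151956

f'(s) = 3s^2 - 8s - 7.
f(-2) = -5, f'(-2) = 21, so s₁ = (-2) - (-5)/21 = -37/21.
f(-37/21) = -5125/9261, f'(-37/21) = 804/49, so s₂ = (-37/21) - (-5125/9261)/(804/49) = -262607/151956.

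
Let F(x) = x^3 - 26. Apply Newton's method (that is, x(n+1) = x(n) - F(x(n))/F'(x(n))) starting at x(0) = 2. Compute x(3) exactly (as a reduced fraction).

3224924/1087849

F'(x) = 3x^2.
F(2) = -18, F'(2) = 12, so x(1) = 2 - (-18)/12 = 7/2.
F(7/2) = 135/8, F'(7/2) = 147/4, so x(2) = (7/2) - (135/8)/(147/4) = 149/49.
F(149/49) = 249075/117649, F'(149/49) = 66603/2401, so x(3) = (149/49) - (249075/117649)/(66603/2401) = 3224924/1087849.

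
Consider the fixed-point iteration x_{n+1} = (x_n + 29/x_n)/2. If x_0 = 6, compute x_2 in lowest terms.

x_1 = (6 + 29/6)/2 = 65/12.
x_2 = (65/12 + 29/(65/12))/2 = 8401/1560.

8401/1560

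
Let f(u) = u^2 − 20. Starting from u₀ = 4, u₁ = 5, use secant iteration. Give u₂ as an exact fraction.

40/9

f(4) = −4, f(5) = 5. u₂ = 5 − 5·(5 − 4)/(5 − (−4)) = 40/9.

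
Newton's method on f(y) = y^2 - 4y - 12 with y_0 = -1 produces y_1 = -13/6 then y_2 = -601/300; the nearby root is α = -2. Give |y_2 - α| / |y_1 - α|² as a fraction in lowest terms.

3/25

y_1 - α = -13/6 - (-2) = -13/6 + 2 = -1/6, so |y_1 - α| = 1/6.
y_2 - α = -601/300 - (-2) = -601/300 + 2 = -1/300, so |y_2 - α| = 1/300.
|y_1 - α|² = 1/36.
Ratio = (1/300) / (1/36) = 3/25.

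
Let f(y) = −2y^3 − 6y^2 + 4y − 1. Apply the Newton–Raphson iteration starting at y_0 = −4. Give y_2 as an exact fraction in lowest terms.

−2483791/690514

f'(y) = −6y^2 − 12y + 4.
f(−4) = 15, f'(−4) = −44, so y_1 = (−4) − 15/(−44) = −161/44.
f(−161/44) = 85725/42592, f'(−161/44) = −31387/968, so y_2 = (−161/44) − (85725/42592)/(−31387/968) = −2483791/690514.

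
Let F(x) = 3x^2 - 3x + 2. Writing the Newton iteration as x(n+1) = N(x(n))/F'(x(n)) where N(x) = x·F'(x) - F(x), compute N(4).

46

F'(x) = 6x - 3.
N(x) = x·F'(x) - F(x) = x·(6x - 3) - (3x^2 - 3x + 2) = 3x^2 - 2.
N(4) = 46.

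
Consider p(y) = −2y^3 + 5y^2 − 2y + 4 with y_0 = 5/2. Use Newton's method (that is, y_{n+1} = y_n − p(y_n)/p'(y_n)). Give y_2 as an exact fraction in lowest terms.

3113921/1282786

p'(y) = −6y^2 + 10y − 2.
p(5/2) = −1, p'(5/2) = −29/2, so y_1 = (5/2) − (−1)/(−29/2) = 141/58.
p(141/58) = −1144/24389, p'(141/58) = −22117/1682, so y_2 = (141/58) − (−1144/24389)/(−22117/1682) = 3113921/1282786.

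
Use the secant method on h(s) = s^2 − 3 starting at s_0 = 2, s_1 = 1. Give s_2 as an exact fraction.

5/3

h(2) = 1, h(1) = −2. s_2 = 1 − (−2)·(1 − 2)/((−2) − 1) = 5/3.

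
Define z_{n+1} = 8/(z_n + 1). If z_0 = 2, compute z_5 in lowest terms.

z_1 = 8/(2 + 1) = 8/3.
z_2 = 8/(8/3 + 1) = 24/11.
z_3 = 8/(24/11 + 1) = 88/35.
z_4 = 8/(88/35 + 1) = 280/123.
z_5 = 8/(280/123 + 1) = 984/403.

984/403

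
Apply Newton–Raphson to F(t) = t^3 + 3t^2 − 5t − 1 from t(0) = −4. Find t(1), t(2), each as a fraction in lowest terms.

F'(t) = 3t^2 + 6t − 5.
F(−4) = 3, F'(−4) = 19, so t(1) = (−4) − 3/19 = −79/19.
F(−79/19) = −1566/6859, F'(−79/19) = 7912/361, so t(2) = (−79/19) − (−1566/6859)/(7912/361) = −311741/75164.

t(1) = −79/19, t(2) = −311741/75164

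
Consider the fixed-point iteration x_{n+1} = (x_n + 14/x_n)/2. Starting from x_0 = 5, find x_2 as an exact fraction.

2921/780

x_1 = (5 + 14/5)/2 = 39/10.
x_2 = (39/10 + 14/(39/10))/2 = 2921/780.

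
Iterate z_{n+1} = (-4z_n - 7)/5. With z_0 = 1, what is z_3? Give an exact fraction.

z_1 = (-4·1 - 7)/5 = -11/5.
z_2 = (-4·(-11/5) - 7)/5 = 9/25.
z_3 = (-4·(9/25) - 7)/5 = -211/125.

-211/125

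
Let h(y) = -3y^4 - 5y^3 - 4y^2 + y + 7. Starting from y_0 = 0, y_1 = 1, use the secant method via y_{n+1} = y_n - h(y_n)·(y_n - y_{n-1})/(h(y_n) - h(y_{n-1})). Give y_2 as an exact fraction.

7/11

h(0) = 7, h(1) = -4. y_2 = 1 - (-4)·(1 - 0)/((-4) - 7) = 7/11.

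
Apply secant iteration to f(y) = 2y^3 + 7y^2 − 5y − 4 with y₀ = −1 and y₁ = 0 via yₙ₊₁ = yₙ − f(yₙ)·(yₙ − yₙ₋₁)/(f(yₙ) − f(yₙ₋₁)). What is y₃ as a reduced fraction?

f(−1) = 6, f(0) = −4. y₂ = 0 − (−4)·(0 − (−1))/((−4) − 6) = −2/5.
f(0) = −4, f(−2/5) = −126/125. y₃ = (−2/5) − (−126/125)·((−2/5) − 0)/((−126/125) − (−4)) = −100/187.

−100/187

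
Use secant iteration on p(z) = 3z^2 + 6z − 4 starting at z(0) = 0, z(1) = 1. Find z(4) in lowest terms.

p(0) = −4, p(1) = 5. z(2) = 1 − 5·(1 − 0)/(5 − (−4)) = 4/9.
p(1) = 5, p(4/9) = −20/27. z(3) = (4/9) − (−20/27)·((4/9) − 1)/((−20/27) − 5) = 16/31.
p(4/9) = −20/27, p(16/31) = −100/961. z(4) = (16/31) − (−100/961)·((16/31) − (4/9))/((−100/961) − (−20/27)) = 218/413.

218/413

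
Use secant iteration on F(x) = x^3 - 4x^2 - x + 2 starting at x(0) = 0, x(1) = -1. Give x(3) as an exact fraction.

F(0) = 2, F(-1) = -2. x(2) = (-1) - (-2)·((-1) - 0)/((-2) - 2) = -1/2.
F(-1) = -2, F(-1/2) = 11/8. x(3) = (-1/2) - (11/8)·((-1/2) - (-1))/((11/8) - (-2)) = -19/27.

-19/27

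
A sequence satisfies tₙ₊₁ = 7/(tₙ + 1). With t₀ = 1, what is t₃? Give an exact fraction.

63/23

t₁ = 7/(1 + 1) = 7/2.
t₂ = 7/(7/2 + 1) = 14/9.
t₃ = 7/(14/9 + 1) = 63/23.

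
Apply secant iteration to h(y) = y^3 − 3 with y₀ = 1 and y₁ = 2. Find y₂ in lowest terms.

h(1) = −2, h(2) = 5. y₂ = 2 − 5·(2 − 1)/(5 − (−2)) = 9/7.

9/7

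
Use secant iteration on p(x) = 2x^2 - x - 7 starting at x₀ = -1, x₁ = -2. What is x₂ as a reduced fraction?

p(-1) = -4, p(-2) = 3. x₂ = (-2) - 3·((-2) - (-1))/(3 - (-4)) = -11/7.

-11/7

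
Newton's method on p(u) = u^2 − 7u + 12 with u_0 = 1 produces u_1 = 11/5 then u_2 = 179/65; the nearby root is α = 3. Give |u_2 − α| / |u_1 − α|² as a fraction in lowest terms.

5/13

u_1 − α = 11/5 − 3 = −4/5, so |u_1 − α| = 4/5.
u_2 − α = 179/65 − 3 = −16/65, so |u_2 − α| = 16/65.
|u_1 − α|² = 16/25.
Ratio = (16/65) / (16/25) = 5/13.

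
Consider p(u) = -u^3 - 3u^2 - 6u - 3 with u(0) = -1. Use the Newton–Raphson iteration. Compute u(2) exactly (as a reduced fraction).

p'(u) = -3u^2 - 6u - 6.
p(-1) = 1, p'(-1) = -3, so u(1) = (-1) - 1/(-3) = -2/3.
p(-2/3) = -1/27, p'(-2/3) = -10/3, so u(2) = (-2/3) - (-1/27)/(-10/3) = -61/90.

-61/90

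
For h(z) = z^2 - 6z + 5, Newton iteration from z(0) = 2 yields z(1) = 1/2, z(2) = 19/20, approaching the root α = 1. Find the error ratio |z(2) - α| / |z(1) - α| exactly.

z(1) - α = 1/2 - 1 = -1/2, so |z(1) - α| = 1/2.
z(2) - α = 19/20 - 1 = -1/20, so |z(2) - α| = 1/20.
Ratio = (1/20) / (1/2) = 1/10.

1/10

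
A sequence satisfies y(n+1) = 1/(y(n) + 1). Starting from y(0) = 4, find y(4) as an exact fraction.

y(1) = 1/(4 + 1) = 1/5.
y(2) = 1/(1/5 + 1) = 5/6.
y(3) = 1/(5/6 + 1) = 6/11.
y(4) = 1/(6/11 + 1) = 11/17.

11/17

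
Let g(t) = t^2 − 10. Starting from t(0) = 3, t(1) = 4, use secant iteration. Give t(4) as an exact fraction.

g(3) = −1, g(4) = 6. t(2) = 4 − 6·(4 − 3)/(6 − (−1)) = 22/7.
g(4) = 6, g(22/7) = −6/49. t(3) = (22/7) − (−6/49)·((22/7) − 4)/((−6/49) − 6) = 79/25.
g(22/7) = −6/49, g(79/25) = −9/625. t(4) = (79/25) − (−9/625)·((79/25) − (22/7))/((−9/625) − (−6/49)) = 3488/1103.

3488/1103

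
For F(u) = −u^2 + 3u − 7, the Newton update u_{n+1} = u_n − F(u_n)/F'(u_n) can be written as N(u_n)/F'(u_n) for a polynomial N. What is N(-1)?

6

F'(u) = −2u + 3.
N(u) = u·F'(u) − F(u) = u·(−2u + 3) − (−u^2 + 3u − 7) = −u^2 + 7.
N(-1) = 6.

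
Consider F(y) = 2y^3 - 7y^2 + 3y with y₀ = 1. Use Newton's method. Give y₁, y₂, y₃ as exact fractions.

y₁ = 3/5, y₂ = 23/45, y₃ = 117967/235845

F'(y) = 6y^2 - 14y + 3.
F(1) = -2, F'(1) = -5, so y₁ = 1 - (-2)/(-5) = 3/5.
F(3/5) = -36/125, F'(3/5) = -81/25, so y₂ = (3/5) - (-36/125)/(-81/25) = 23/45.
F(23/45) = -2576/91125, F'(23/45) = -1747/675, so y₃ = (23/45) - (-2576/91125)/(-1747/675) = 117967/235845.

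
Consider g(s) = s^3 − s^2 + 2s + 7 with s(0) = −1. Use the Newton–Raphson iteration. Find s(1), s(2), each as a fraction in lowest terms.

g'(s) = 3s^2 − 2s + 2.
g(−1) = 3, g'(−1) = 7, so s(1) = (−1) − 3/7 = −10/7.
g(−10/7) = −279/343, g'(−10/7) = 538/49, so s(2) = (−10/7) − (−279/343)/(538/49) = −5101/3766.

s(1) = −10/7, s(2) = −5101/3766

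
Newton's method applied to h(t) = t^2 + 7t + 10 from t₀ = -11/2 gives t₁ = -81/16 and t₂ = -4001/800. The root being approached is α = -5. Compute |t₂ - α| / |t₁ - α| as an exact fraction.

1/50

t₁ - α = -81/16 - (-5) = -81/16 + 5 = -1/16, so |t₁ - α| = 1/16.
t₂ - α = -4001/800 - (-5) = -4001/800 + 5 = -1/800, so |t₂ - α| = 1/800.
Ratio = (1/800) / (1/16) = 1/50.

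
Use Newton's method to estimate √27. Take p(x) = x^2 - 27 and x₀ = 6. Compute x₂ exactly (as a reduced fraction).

p'(x) = 2x.
p(6) = 9, p'(6) = 12, so x₁ = 6 - 9/12 = 21/4.
p(21/4) = 9/16, p'(21/4) = 21/2, so x₂ = (21/4) - (9/16)/(21/2) = 291/56.

291/56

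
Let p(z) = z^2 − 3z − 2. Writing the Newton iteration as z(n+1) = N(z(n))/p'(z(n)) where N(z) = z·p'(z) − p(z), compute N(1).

p'(z) = 2z − 3.
N(z) = z·p'(z) − p(z) = z·(2z − 3) − (z^2 − 3z − 2) = z^2 + 2.
N(1) = 3.

3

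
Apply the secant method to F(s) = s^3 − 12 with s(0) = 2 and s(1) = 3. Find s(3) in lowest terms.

5602/2469

F(2) = −4, F(3) = 15. s(2) = 3 − 15·(3 − 2)/(15 − (−4)) = 42/19.
F(3) = 15, F(42/19) = −8220/6859. s(3) = (42/19) − (−8220/6859)·((42/19) − 3)/((−8220/6859) − 15) = 5602/2469.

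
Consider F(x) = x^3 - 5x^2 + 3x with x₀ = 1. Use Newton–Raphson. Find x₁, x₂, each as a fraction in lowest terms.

x₁ = 3/4, x₂ = 7/10

F'(x) = 3x^2 - 10x + 3.
F(1) = -1, F'(1) = -4, so x₁ = 1 - (-1)/(-4) = 3/4.
F(3/4) = -9/64, F'(3/4) = -45/16, so x₂ = (3/4) - (-9/64)/(-45/16) = 7/10.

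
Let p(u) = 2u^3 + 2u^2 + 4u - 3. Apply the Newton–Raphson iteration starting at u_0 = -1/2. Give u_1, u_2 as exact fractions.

p'(u) = 6u^2 + 4u + 4.
p(-1/2) = -19/4, p'(-1/2) = 7/2, so u_1 = (-1/2) - (-19/4)/(7/2) = 6/7.
p(6/7) = 1083/343, p'(6/7) = 580/49, so u_2 = (6/7) - (1083/343)/(580/49) = 2397/4060.

u_1 = 6/7, u_2 = 2397/4060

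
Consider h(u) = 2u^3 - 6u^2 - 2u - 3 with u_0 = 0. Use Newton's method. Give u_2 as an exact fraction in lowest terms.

h'(u) = 6u^2 - 12u - 2.
h(0) = -3, h'(0) = -2, so u_1 = 0 - (-3)/(-2) = -3/2.
h(-3/2) = -81/4, h'(-3/2) = 59/2, so u_2 = (-3/2) - (-81/4)/(59/2) = -48/59.

-48/59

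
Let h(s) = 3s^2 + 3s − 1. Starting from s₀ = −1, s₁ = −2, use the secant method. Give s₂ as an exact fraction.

−7/6

h(−1) = −1, h(−2) = 5. s₂ = (−2) − 5·((−2) − (−1))/(5 − (−1)) = −7/6.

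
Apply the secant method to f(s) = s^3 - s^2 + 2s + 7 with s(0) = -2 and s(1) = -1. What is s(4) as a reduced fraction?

-18613/13781

f(-2) = -9, f(-1) = 3. s(2) = (-1) - 3·((-1) - (-2))/(3 - (-9)) = -5/4.
f(-1) = 3, f(-5/4) = 63/64. s(3) = (-5/4) - (63/64)·((-5/4) - (-1))/((63/64) - 3) = -59/43.
f(-5/4) = 63/64, f(-59/43) = -16695/79507. s(4) = (-59/43) - (-16695/79507)·((-59/43) - (-5/4))/((-16695/79507) - (63/64)) = -18613/13781.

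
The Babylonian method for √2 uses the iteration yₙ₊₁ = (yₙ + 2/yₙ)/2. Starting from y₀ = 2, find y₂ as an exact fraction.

y₁ = (2 + 2/2)/2 = 3/2.
y₂ = (3/2 + 2/(3/2))/2 = 17/12.

17/12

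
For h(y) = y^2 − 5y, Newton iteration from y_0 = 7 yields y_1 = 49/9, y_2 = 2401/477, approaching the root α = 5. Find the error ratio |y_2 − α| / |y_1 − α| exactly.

y_1 − α = 49/9 − 5 = 4/9, so |y_1 − α| = 4/9.
y_2 − α = 2401/477 − 5 = 16/477, so |y_2 − α| = 16/477.
Ratio = (16/477) / (4/9) = 4/53.

4/53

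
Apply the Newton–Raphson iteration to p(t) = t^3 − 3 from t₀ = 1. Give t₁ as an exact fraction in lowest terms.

p'(t) = 3t^2.
p(1) = −2, p'(1) = 3, so t₁ = 1 − (−2)/3 = 5/3.

5/3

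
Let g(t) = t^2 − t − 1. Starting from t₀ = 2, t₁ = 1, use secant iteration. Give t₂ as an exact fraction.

3/2

g(2) = 1, g(1) = −1. t₂ = 1 − (−1)·(1 − 2)/((−1) − 1) = 3/2.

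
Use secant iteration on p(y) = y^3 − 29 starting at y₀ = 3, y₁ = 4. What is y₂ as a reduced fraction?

113/37

p(3) = −2, p(4) = 35. y₂ = 4 − 35·(4 − 3)/(35 − (−2)) = 113/37.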